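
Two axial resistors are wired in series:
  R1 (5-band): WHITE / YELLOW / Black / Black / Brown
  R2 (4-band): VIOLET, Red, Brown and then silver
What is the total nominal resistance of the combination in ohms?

1660 Ω

R1: white, yellow, black → 940; black ×1 → 940 Ω.
R2: violet, red → 72; brown ×10 → 720 Ω.
Series: 940 + 720 = 1660 Ω.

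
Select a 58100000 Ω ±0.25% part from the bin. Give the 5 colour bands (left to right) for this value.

green, grey, brown, green, blue

58100000 Ω = 581 × 10^5.
5 → green
8 → grey
1 → brown
Multiplier 10^5 → green.
±0.25% tolerance → blue.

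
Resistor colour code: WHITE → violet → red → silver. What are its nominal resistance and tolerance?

9700 Ω ±10%

White → 9 (first significant figure)
Violet → 7 (second significant figure)
Red → ×10^2 multiplier
Silver → ±10% tolerance
97 × 100 = 9700 Ω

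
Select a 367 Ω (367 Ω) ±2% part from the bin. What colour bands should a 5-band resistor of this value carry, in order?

367 Ω = 367 × 10^0.
3 → orange
6 → blue
7 → violet
Multiplier 10^0 → black.
±2% tolerance → red.

orange, blue, violet, black, red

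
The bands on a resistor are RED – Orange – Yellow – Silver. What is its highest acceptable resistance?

253000 Ω

Red → 2 (first significant figure)
Orange → 3 (second significant figure)
Yellow → ×10^4 multiplier
Silver → ±10% tolerance
23 × 10000 = 230000 Ω
Highest = 230000 × (1 + 10/100) = 253000 Ω.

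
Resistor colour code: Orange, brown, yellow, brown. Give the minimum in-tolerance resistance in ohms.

306900 Ω

Orange → 3 (first significant figure)
Brown → 1 (second significant figure)
Yellow → ×10^4 multiplier
Brown → ±1% tolerance
31 × 10000 = 310000 Ω
Minimum = 310000 × (1 − 1/100) = 306900 Ω.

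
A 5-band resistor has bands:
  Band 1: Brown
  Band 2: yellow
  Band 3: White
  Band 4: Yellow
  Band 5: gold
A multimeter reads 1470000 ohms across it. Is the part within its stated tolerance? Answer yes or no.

yes

Brown → 1 (first significant figure)
Yellow → 4 (second significant figure)
White → 9 (third significant figure)
Yellow → ×10^4 multiplier
Gold → ±5% tolerance
149 × 10000 = 1490000 Ω
Allowed range: 1415500 Ω to 1564500 Ω.
1470000 ohms lies inside that range.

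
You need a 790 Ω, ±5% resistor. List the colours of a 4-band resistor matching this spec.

violet, white, brown, gold

790 Ω = 79 × 10^1.
7 → violet
9 → white
Multiplier 10^1 → brown.
±5% tolerance → gold.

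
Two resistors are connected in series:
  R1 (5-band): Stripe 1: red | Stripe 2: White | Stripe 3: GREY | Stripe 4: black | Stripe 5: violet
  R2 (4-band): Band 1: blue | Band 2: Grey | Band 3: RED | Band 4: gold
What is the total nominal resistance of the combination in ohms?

R1: red, white, grey → 298; black ×1 → 298 Ω.
R2: blue, grey → 68; red ×10^2 → 6800 Ω.
Series: 298 + 6800 = 7098 Ω.

7098 Ω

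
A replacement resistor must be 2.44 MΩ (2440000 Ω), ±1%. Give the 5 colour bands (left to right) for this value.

red, yellow, yellow, yellow, brown

2440000 Ω = 244 × 10^4.
2 → red
4 → yellow
4 → yellow
Multiplier 10^4 → yellow.
±1% tolerance → brown.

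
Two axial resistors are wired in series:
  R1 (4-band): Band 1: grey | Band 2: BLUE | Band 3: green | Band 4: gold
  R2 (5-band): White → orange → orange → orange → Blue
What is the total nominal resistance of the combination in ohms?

R1: grey, blue → 86; green ×10^5 → 8600000 Ω.
R2: white, orange, orange → 933; orange ×10^3 → 933000 Ω.
Series: 8600000 + 933000 = 9533000 Ω.

9533000 Ω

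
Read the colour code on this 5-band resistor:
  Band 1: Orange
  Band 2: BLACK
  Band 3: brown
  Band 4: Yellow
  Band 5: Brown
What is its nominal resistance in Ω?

3010000 Ω

Orange → 3 (first significant figure)
Black → 0 (second significant figure)
Brown → 1 (third significant figure)
Yellow → ×10^4 multiplier
301 × 10000 = 3010000 Ω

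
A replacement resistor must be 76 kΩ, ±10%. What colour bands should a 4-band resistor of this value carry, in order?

violet, blue, orange, silver

76000 Ω = 76 × 10^3.
7 → violet
6 → blue
Multiplier 10^3 → orange.
±10% tolerance → silver.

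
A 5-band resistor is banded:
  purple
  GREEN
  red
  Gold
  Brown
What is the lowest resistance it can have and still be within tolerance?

Violet → 7 (first significant figure)
Green → 5 (second significant figure)
Red → 2 (third significant figure)
Gold → ×0.1 multiplier
Brown → ±1% tolerance
752 × 0.1 = 75.2 Ω
Lowest = 75.2 × (1 − 1/100) = 74.448 Ω.

74.448 Ω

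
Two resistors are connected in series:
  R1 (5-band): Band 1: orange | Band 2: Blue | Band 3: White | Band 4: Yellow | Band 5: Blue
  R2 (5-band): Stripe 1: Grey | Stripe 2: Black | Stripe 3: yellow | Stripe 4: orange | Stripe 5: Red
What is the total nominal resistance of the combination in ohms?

4494000 Ω

R1: orange, blue, white → 369; yellow ×10^4 → 3690000 Ω.
R2: grey, black, yellow → 804; orange ×10^3 → 804000 Ω.
Series: 3690000 + 804000 = 4494000 Ω.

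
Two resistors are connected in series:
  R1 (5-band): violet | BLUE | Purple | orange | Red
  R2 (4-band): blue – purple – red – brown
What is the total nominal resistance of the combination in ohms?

R1: violet, blue, violet → 767; orange ×10^3 → 767000 Ω.
R2: blue, violet → 67; red ×10^2 → 6700 Ω.
Series: 767000 + 6700 = 773700 Ω.

773700 Ω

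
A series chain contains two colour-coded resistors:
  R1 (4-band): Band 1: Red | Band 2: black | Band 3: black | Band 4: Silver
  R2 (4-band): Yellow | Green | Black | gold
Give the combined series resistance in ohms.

65 Ω

R1: red, black → 20; black ×1 → 20 Ω.
R2: yellow, green → 45; black ×1 → 45 Ω.
Series: 20 + 45 = 65 Ω.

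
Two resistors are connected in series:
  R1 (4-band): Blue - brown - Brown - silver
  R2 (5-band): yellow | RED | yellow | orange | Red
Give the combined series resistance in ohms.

424610 Ω

R1: blue, brown → 61; brown ×10 → 610 Ω.
R2: yellow, red, yellow → 424; orange ×10^3 → 424000 Ω.
Series: 610 + 424000 = 424610 Ω.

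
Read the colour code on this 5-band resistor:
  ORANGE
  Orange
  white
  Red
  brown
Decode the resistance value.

Orange → 3 (first significant figure)
Orange → 3 (second significant figure)
White → 9 (third significant figure)
Red → ×10^2 multiplier
339 × 100 = 33900 Ω

33900 Ω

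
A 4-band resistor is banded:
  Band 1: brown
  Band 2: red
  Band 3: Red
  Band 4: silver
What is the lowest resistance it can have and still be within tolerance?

1080 Ω

Brown → 1 (first significant figure)
Red → 2 (second significant figure)
Red → ×10^2 multiplier
Silver → ±10% tolerance
12 × 100 = 1200 Ω
Lowest = 1200 × (1 − 10/100) = 1080 Ω.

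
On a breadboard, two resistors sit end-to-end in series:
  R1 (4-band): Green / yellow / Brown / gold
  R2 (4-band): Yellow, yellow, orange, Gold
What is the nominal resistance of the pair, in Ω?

R1: green, yellow → 54; brown ×10 → 540 Ω.
R2: yellow, yellow → 44; orange ×10^3 → 44000 Ω.
Series: 540 + 44000 = 44540 Ω.

44540 Ω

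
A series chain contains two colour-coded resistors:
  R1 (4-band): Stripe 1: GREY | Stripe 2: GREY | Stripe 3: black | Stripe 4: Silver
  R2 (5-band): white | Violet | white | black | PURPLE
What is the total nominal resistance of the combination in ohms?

1067 Ω

R1: grey, grey → 88; black ×1 → 88 Ω.
R2: white, violet, white → 979; black ×1 → 979 Ω.
Series: 88 + 979 = 1067 Ω.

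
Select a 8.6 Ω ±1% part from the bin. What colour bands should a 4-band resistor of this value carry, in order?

8.6 Ω = 86 × 10^-1.
8 → grey
6 → blue
Multiplier 10^-1 → gold.
±1% tolerance → brown.

grey, blue, gold, brown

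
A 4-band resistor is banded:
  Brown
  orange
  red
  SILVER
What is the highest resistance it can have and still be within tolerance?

1430 Ω

Brown → 1 (first significant figure)
Orange → 3 (second significant figure)
Red → ×10^2 multiplier
Silver → ±10% tolerance
13 × 100 = 1300 Ω
Highest = 1300 × (1 + 10/100) = 1430 Ω.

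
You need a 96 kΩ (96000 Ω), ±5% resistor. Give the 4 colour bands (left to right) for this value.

96000 Ω = 96 × 10^3.
9 → white
6 → blue
Multiplier 10^3 → orange.
±5% tolerance → gold.

white, blue, orange, gold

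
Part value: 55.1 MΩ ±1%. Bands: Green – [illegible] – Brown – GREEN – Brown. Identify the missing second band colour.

green

55100000 Ω = 551 × 10^5.
The second band gives digit 5 of the significand, and 5 is green.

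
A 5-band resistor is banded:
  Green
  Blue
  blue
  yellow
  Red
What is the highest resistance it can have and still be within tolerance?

Green → 5 (first significant figure)
Blue → 6 (second significant figure)
Blue → 6 (third significant figure)
Yellow → ×10^4 multiplier
Red → ±2% tolerance
566 × 10000 = 5660000 Ω
Highest = 5660000 × (1 + 2/100) = 5773200 Ω.

5773200 Ω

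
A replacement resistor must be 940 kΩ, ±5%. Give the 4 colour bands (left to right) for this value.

white, yellow, yellow, gold

940000 Ω = 94 × 10^4.
9 → white
4 → yellow
Multiplier 10^4 → yellow.
±5% tolerance → gold.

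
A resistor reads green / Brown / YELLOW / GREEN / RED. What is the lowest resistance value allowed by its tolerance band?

50372000 Ω

Green → 5 (first significant figure)
Brown → 1 (second significant figure)
Yellow → 4 (third significant figure)
Green → ×10^5 multiplier
Red → ±2% tolerance
514 × 100000 = 51400000 Ω
Lowest = 51400000 × (1 − 2/100) = 50372000 Ω.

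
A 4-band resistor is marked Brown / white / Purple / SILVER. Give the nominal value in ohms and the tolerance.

Brown → 1 (first significant figure)
White → 9 (second significant figure)
Violet → ×10^7 multiplier
Silver → ±10% tolerance
19 × 10000000 = 190000000 Ω

190000000 Ω ±10%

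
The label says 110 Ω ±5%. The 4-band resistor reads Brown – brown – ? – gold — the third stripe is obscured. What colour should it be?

brown

110 Ω = 11 × 10^1.
The third band is the multiplier, 10^1, which is brown.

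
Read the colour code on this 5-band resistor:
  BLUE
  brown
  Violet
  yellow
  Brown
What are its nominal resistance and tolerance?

Blue → 6 (first significant figure)
Brown → 1 (second significant figure)
Violet → 7 (third significant figure)
Yellow → ×10^4 multiplier
Brown → ±1% tolerance
617 × 10000 = 6170000 Ω

6170000 Ω ±1%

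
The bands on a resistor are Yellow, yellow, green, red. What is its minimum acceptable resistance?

Yellow → 4 (first significant figure)
Yellow → 4 (second significant figure)
Green → ×10^5 multiplier
Red → ±2% tolerance
44 × 100000 = 4400000 Ω
Minimum = 4400000 × (1 − 2/100) = 4312000 Ω.

4312000 Ω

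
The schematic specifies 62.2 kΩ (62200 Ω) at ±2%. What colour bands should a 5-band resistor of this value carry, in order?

62200 Ω = 622 × 10^2.
6 → blue
2 → red
2 → red
Multiplier 10^2 → red.
±2% tolerance → red.

blue, red, red, red, red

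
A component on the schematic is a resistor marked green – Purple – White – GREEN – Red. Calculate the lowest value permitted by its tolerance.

Green → 5 (first significant figure)
Violet → 7 (second significant figure)
White → 9 (third significant figure)
Green → ×10^5 multiplier
Red → ±2% tolerance
579 × 100000 = 57900000 Ω
Lowest = 57900000 × (1 − 2/100) = 56742000 Ω.

56742000 Ω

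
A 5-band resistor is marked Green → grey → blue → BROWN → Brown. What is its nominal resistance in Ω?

Green → 5 (first significant figure)
Grey → 8 (second significant figure)
Blue → 6 (third significant figure)
Brown → ×10 multiplier
586 × 10 = 5860 Ω

5860 Ω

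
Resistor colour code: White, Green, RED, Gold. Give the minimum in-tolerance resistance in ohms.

White → 9 (first significant figure)
Green → 5 (second significant figure)
Red → ×10^2 multiplier
Gold → ±5% tolerance
95 × 100 = 9500 Ω
Minimum = 9500 × (1 − 5/100) = 9025 Ω.

9025 Ω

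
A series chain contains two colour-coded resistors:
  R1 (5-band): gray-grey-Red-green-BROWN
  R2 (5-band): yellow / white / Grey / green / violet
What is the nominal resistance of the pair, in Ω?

138000000 Ω

R1: grey, grey, red → 882; green ×10^5 → 88200000 Ω.
R2: yellow, white, grey → 498; green ×10^5 → 49800000 Ω.
Series: 88200000 + 49800000 = 138000000 Ω.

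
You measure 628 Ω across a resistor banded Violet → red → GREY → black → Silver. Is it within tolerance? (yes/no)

Violet → 7 (first significant figure)
Red → 2 (second significant figure)
Grey → 8 (third significant figure)
Black → ×1 multiplier
Silver → ±10% tolerance
728 × 1 = 728 Ω
Allowed range: 655.2 Ω to 800.8 Ω.
628 Ω lies outside that range.

no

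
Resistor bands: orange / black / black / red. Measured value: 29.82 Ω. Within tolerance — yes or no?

yes

Orange → 3 (first significant figure)
Black → 0 (second significant figure)
Black → ×1 multiplier
Red → ±2% tolerance
30 × 1 = 30 Ω
Allowed range: 29.4 Ω to 30.6 Ω.
29.82 Ω lies inside that range.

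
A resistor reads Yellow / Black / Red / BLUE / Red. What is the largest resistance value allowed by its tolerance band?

410040000 Ω

Yellow → 4 (first significant figure)
Black → 0 (second significant figure)
Red → 2 (third significant figure)
Blue → ×10^6 multiplier
Red → ±2% tolerance
402 × 1000000 = 402000000 Ω
Largest = 402000000 × (1 + 2/100) = 410040000 Ω.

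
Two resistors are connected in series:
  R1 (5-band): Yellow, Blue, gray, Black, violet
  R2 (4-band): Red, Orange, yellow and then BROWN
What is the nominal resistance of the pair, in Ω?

R1: yellow, blue, grey → 468; black ×1 → 468 Ω.
R2: red, orange → 23; yellow ×10^4 → 230000 Ω.
Series: 468 + 230000 = 230468 Ω.

230468 Ω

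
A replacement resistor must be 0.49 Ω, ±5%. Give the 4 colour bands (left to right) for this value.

0.49 Ω = 49 × 10^-2.
4 → yellow
9 → white
Multiplier 10^-2 → silver.
±5% tolerance → gold.

yellow, white, silver, gold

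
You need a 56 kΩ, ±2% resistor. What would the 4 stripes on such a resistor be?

56000 Ω = 56 × 10^3.
5 → green
6 → blue
Multiplier 10^3 → orange.
±2% tolerance → red.

green, blue, orange, red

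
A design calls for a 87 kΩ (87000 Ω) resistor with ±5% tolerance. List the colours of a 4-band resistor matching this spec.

87000 Ω = 87 × 10^3.
8 → grey
7 → violet
Multiplier 10^3 → orange.
±5% tolerance → gold.

grey, violet, orange, gold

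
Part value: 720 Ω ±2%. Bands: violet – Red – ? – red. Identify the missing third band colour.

720 Ω = 72 × 10^1.
The third band is the multiplier, 10^1, which is brown.

brown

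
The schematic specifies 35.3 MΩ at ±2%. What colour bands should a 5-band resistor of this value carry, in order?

orange, green, orange, green, red

35300000 Ω = 353 × 10^5.
3 → orange
5 → green
3 → orange
Multiplier 10^5 → green.
±2% tolerance → red.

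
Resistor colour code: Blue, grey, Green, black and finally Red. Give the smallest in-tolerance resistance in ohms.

671.3 Ω

Blue → 6 (first significant figure)
Grey → 8 (second significant figure)
Green → 5 (third significant figure)
Black → ×1 multiplier
Red → ±2% tolerance
685 × 1 = 685 Ω
Smallest = 685 × (1 − 2/100) = 671.3 Ω.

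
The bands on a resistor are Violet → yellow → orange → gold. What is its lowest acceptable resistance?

Violet → 7 (first significant figure)
Yellow → 4 (second significant figure)
Orange → ×10^3 multiplier
Gold → ±5% tolerance
74 × 1000 = 74000 Ω
Lowest = 74000 × (1 − 5/100) = 70300 Ω.

70300 Ω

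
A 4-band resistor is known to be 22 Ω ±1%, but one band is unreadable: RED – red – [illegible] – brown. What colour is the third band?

black

22 Ω = 22 × 10^0.
The third band is the multiplier, 10^0, which is black.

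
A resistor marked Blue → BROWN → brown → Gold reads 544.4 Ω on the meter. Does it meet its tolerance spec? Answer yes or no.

no

Blue → 6 (first significant figure)
Brown → 1 (second significant figure)
Brown → ×10 multiplier
Gold → ±5% tolerance
61 × 10 = 610 Ω
Allowed range: 579.5 Ω to 640.5 Ω.
544.4 Ω lies outside that range.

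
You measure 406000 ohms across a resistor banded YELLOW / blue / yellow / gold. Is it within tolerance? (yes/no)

no

Yellow → 4 (first significant figure)
Blue → 6 (second significant figure)
Yellow → ×10^4 multiplier
Gold → ±5% tolerance
46 × 10000 = 460000 Ω
Allowed range: 437000 Ω to 483000 Ω.
406000 ohms lies outside that range.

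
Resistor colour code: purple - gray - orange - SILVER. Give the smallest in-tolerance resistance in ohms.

Violet → 7 (first significant figure)
Grey → 8 (second significant figure)
Orange → ×10^3 multiplier
Silver → ±10% tolerance
78 × 1000 = 78000 Ω
Smallest = 78000 × (1 − 10/100) = 70200 Ω.

70200 Ω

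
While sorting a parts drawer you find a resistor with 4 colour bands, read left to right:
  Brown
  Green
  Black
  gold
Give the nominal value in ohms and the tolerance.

Brown → 1 (first significant figure)
Green → 5 (second significant figure)
Black → ×1 multiplier
Gold → ±5% tolerance
15 × 1 = 15 Ω

15 Ω ±5%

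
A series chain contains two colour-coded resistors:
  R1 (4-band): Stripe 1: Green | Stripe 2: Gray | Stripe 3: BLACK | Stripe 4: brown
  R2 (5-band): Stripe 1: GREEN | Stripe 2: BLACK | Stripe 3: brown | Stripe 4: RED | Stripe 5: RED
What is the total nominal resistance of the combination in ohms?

R1: green, grey → 58; black ×1 → 58 Ω.
R2: green, black, brown → 501; red ×10^2 → 50100 Ω.
Series: 58 + 50100 = 50158 Ω.

50158 Ω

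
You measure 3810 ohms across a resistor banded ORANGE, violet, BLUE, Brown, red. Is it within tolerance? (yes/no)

yes

Orange → 3 (first significant figure)
Violet → 7 (second significant figure)
Blue → 6 (third significant figure)
Brown → ×10 multiplier
Red → ±2% tolerance
376 × 10 = 3760 Ω
Allowed range: 3684.8 Ω to 3835.2 Ω.
3810 ohms lies inside that range.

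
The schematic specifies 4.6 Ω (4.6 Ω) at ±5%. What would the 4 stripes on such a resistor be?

yellow, blue, gold, gold

4.6 Ω = 46 × 10^-1.
4 → yellow
6 → blue
Multiplier 10^-1 → gold.
±5% tolerance → gold.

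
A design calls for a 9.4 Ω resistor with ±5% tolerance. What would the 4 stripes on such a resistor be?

9.4 Ω = 94 × 10^-1.
9 → white
4 → yellow
Multiplier 10^-1 → gold.
±5% tolerance → gold.

white, yellow, gold, gold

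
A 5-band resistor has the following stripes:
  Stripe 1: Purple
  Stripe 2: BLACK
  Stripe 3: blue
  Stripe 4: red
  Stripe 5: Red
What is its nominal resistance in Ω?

70600 Ω

Violet → 7 (first significant figure)
Black → 0 (second significant figure)
Blue → 6 (third significant figure)
Red → ×10^2 multiplier
706 × 100 = 70600 Ω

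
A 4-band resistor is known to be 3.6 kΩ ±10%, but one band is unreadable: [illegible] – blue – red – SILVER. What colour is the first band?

orange

3600 Ω = 36 × 10^2.
The first band gives digit 3 of the significand, and 3 is orange.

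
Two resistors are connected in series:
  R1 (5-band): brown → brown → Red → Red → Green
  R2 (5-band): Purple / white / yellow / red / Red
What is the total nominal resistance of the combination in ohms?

90600 Ω

R1: brown, brown, red → 112; red ×10^2 → 11200 Ω.
R2: violet, white, yellow → 794; red ×10^2 → 79400 Ω.
Series: 11200 + 79400 = 90600 Ω.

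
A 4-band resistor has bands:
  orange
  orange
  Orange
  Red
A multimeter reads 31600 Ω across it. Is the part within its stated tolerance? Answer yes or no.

Orange → 3 (first significant figure)
Orange → 3 (second significant figure)
Orange → ×10^3 multiplier
Red → ±2% tolerance
33 × 1000 = 33000 Ω
Allowed range: 32340 Ω to 33660 Ω.
31600 Ω lies outside that range.

no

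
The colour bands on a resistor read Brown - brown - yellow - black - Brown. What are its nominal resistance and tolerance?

Brown → 1 (first significant figure)
Brown → 1 (second significant figure)
Yellow → 4 (third significant figure)
Black → ×1 multiplier
Brown → ±1% tolerance
114 × 1 = 114 Ω

114 Ω ±1%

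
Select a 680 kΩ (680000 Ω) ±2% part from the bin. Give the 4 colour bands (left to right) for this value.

blue, grey, yellow, red

680000 Ω = 68 × 10^4.
6 → blue
8 → grey
Multiplier 10^4 → yellow.
±2% tolerance → red.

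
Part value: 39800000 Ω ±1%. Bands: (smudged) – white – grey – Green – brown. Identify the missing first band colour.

39800000 Ω = 398 × 10^5.
The first band gives digit 3 of the significand, and 3 is orange.

orange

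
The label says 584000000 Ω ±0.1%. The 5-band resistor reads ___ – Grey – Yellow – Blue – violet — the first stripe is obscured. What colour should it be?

584000000 Ω = 584 × 10^6.
The first band gives digit 5 of the significand, and 5 is green.

green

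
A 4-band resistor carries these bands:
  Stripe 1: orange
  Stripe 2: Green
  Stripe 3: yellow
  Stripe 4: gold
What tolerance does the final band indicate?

±5%

The last band, gold, is the tolerance band.
Gold corresponds to ±5%.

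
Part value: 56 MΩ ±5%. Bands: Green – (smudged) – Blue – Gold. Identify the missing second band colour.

blue

56000000 Ω = 56 × 10^6.
The second band gives digit 6 of the significand, and 6 is blue.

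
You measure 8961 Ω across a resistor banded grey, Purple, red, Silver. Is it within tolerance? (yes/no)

Grey → 8 (first significant figure)
Violet → 7 (second significant figure)
Red → ×10^2 multiplier
Silver → ±10% tolerance
87 × 100 = 8700 Ω
Allowed range: 7830 Ω to 9570 Ω.
8961 Ω lies inside that range.

yes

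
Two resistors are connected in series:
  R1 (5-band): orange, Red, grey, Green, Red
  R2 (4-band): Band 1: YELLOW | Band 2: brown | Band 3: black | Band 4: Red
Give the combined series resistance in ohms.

32800041 Ω

R1: orange, red, grey → 328; green ×10^5 → 32800000 Ω.
R2: yellow, brown → 41; black ×1 → 41 Ω.
Series: 32800000 + 41 = 32800041 Ω.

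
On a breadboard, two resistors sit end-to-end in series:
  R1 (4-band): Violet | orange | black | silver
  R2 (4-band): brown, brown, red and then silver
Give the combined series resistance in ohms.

1173 Ω

R1: violet, orange → 73; black ×1 → 73 Ω.
R2: brown, brown → 11; red ×10^2 → 1100 Ω.
Series: 73 + 1100 = 1173 Ω.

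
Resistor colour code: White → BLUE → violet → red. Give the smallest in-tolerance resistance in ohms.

940800000 Ω

White → 9 (first significant figure)
Blue → 6 (second significant figure)
Violet → ×10^7 multiplier
Red → ±2% tolerance
96 × 10000000 = 960000000 Ω
Smallest = 960000000 × (1 − 2/100) = 940800000 Ω.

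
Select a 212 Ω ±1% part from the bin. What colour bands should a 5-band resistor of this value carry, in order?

212 Ω = 212 × 10^0.
2 → red
1 → brown
2 → red
Multiplier 10^0 → black.
±1% tolerance → brown.

red, brown, red, black, brown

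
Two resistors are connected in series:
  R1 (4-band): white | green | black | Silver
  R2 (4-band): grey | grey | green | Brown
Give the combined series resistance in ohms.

R1: white, green → 95; black ×1 → 95 Ω.
R2: grey, grey → 88; green ×10^5 → 8800000 Ω.
Series: 95 + 8800000 = 8800095 Ω.

8800095 Ω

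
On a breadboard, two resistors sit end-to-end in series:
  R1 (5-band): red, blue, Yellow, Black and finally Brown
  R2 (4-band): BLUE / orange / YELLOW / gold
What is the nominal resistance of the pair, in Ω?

630264 Ω

R1: red, blue, yellow → 264; black ×1 → 264 Ω.
R2: blue, orange → 63; yellow ×10^4 → 630000 Ω.
Series: 264 + 630000 = 630264 Ω.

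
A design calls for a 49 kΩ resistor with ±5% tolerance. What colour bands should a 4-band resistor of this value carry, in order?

yellow, white, orange, gold

49000 Ω = 49 × 10^3.
4 → yellow
9 → white
Multiplier 10^3 → orange.
±5% tolerance → gold.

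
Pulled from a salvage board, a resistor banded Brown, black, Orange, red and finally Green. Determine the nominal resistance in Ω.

10300 Ω

Brown → 1 (first significant figure)
Black → 0 (second significant figure)
Orange → 3 (third significant figure)
Red → ×10^2 multiplier
103 × 100 = 10300 Ω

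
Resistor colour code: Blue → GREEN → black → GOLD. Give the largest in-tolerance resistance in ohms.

68.25 Ω

Blue → 6 (first significant figure)
Green → 5 (second significant figure)
Black → ×1 multiplier
Gold → ±5% tolerance
65 × 1 = 65 Ω
Largest = 65 × (1 + 5/100) = 68.25 Ω.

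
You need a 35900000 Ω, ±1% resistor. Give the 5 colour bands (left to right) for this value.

orange, green, white, green, brown

35900000 Ω = 359 × 10^5.
3 → orange
5 → green
9 → white
Multiplier 10^5 → green.
±1% tolerance → brown.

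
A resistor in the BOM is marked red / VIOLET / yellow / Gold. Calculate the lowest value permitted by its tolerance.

Red → 2 (first significant figure)
Violet → 7 (second significant figure)
Yellow → ×10^4 multiplier
Gold → ±5% tolerance
27 × 10000 = 270000 Ω
Lowest = 270000 × (1 − 5/100) = 256500 Ω.

256500 Ω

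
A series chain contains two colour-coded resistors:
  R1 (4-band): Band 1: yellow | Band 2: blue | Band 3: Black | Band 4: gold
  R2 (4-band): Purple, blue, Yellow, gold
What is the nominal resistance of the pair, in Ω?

R1: yellow, blue → 46; black ×1 → 46 Ω.
R2: violet, blue → 76; yellow ×10^4 → 760000 Ω.
Series: 46 + 760000 = 760046 Ω.

760046 Ω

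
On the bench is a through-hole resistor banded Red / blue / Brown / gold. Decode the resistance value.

Red → 2 (first significant figure)
Blue → 6 (second significant figure)
Brown → ×10 multiplier
26 × 10 = 260 Ω

260 Ω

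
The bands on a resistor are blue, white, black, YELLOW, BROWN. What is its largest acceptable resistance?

6969000 Ω

Blue → 6 (first significant figure)
White → 9 (second significant figure)
Black → 0 (third significant figure)
Yellow → ×10^4 multiplier
Brown → ±1% tolerance
690 × 10000 = 6900000 Ω
Largest = 6900000 × (1 + 1/100) = 6969000 Ω.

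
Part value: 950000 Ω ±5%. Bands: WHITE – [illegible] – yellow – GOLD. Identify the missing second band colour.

950000 Ω = 95 × 10^4.
The second band gives digit 5 of the significand, and 5 is green.

green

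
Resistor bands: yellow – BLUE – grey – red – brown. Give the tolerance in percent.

±1%

The last band, brown, is the tolerance band.
Brown corresponds to ±1%.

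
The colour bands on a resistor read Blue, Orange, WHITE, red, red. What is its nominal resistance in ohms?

63900 Ω

Blue → 6 (first significant figure)
Orange → 3 (second significant figure)
White → 9 (third significant figure)
Red → ×10^2 multiplier
639 × 100 = 63900 Ω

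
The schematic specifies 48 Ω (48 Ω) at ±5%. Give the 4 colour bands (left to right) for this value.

yellow, grey, black, gold

48 Ω = 48 × 10^0.
4 → yellow
8 → grey
Multiplier 10^0 → black.
±5% tolerance → gold.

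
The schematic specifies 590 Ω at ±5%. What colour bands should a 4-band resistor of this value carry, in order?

590 Ω = 59 × 10^1.
5 → green
9 → white
Multiplier 10^1 → brown.
±5% tolerance → gold.

green, white, brown, gold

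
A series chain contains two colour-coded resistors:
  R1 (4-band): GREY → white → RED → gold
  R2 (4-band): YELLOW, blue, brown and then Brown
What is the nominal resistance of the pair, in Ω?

R1: grey, white → 89; red ×10^2 → 8900 Ω.
R2: yellow, blue → 46; brown ×10 → 460 Ω.
Series: 8900 + 460 = 9360 Ω.

9360 Ω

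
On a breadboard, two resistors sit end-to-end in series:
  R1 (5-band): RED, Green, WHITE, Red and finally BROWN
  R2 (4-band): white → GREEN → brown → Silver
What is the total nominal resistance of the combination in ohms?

R1: red, green, white → 259; red ×10^2 → 25900 Ω.
R2: white, green → 95; brown ×10 → 950 Ω.
Series: 25900 + 950 = 26850 Ω.

26850 Ω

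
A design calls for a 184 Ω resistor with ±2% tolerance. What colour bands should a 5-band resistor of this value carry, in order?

brown, grey, yellow, black, red

184 Ω = 184 × 10^0.
1 → brown
8 → grey
4 → yellow
Multiplier 10^0 → black.
±2% tolerance → red.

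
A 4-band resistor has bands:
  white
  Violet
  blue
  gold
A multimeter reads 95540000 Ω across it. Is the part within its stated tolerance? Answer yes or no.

White → 9 (first significant figure)
Violet → 7 (second significant figure)
Blue → ×10^6 multiplier
Gold → ±5% tolerance
97 × 1000000 = 97000000 Ω
Allowed range: 92150000 Ω to 101850000 Ω.
95540000 Ω lies inside that range.

yes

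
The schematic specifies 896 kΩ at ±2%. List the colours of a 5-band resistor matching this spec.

grey, white, blue, orange, red

896000 Ω = 896 × 10^3.
8 → grey
9 → white
6 → blue
Multiplier 10^3 → orange.
±2% tolerance → red.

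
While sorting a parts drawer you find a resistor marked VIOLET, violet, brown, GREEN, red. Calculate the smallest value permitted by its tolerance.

Violet → 7 (first significant figure)
Violet → 7 (second significant figure)
Brown → 1 (third significant figure)
Green → ×10^5 multiplier
Red → ±2% tolerance
771 × 100000 = 77100000 Ω
Smallest = 77100000 × (1 − 2/100) = 75558000 Ω.

75558000 Ω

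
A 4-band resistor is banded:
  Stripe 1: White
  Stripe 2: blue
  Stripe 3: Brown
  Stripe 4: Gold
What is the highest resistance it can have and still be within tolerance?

White → 9 (first significant figure)
Blue → 6 (second significant figure)
Brown → ×10 multiplier
Gold → ±5% tolerance
96 × 10 = 960 Ω
Highest = 960 × (1 + 5/100) = 1008 Ω.

1008 Ω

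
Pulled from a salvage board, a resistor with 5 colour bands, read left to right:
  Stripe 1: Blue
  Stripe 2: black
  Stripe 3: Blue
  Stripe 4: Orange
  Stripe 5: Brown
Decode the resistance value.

606000 Ω

Blue → 6 (first significant figure)
Black → 0 (second significant figure)
Blue → 6 (third significant figure)
Orange → ×10^3 multiplier
606 × 1000 = 606000 Ω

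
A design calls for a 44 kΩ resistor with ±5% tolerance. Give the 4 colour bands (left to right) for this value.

44000 Ω = 44 × 10^3.
4 → yellow
4 → yellow
Multiplier 10^3 → orange.
±5% tolerance → gold.

yellow, yellow, orange, gold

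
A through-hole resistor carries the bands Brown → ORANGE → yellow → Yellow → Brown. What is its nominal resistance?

1340000 Ω

Brown → 1 (first significant figure)
Orange → 3 (second significant figure)
Yellow → 4 (third significant figure)
Yellow → ×10^4 multiplier
134 × 10000 = 1340000 Ω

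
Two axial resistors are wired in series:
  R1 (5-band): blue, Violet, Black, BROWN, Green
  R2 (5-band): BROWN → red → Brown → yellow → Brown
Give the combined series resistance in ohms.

R1: blue, violet, black → 670; brown ×10 → 6700 Ω.
R2: brown, red, brown → 121; yellow ×10^4 → 1210000 Ω.
Series: 6700 + 1210000 = 1216700 Ω.

1216700 Ω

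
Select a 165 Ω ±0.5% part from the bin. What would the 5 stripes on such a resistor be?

165 Ω = 165 × 10^0.
1 → brown
6 → blue
5 → green
Multiplier 10^0 → black.
±0.5% tolerance → green.

brown, blue, green, black, green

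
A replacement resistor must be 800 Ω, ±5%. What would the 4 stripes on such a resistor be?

800 Ω = 80 × 10^1.
8 → grey
0 → black
Multiplier 10^1 → brown.
±5% tolerance → gold.

grey, black, brown, gold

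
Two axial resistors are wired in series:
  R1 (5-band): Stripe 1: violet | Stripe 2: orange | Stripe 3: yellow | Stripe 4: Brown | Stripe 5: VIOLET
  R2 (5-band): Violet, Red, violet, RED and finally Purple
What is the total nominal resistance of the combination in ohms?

R1: violet, orange, yellow → 734; brown ×10 → 7340 Ω.
R2: violet, red, violet → 727; red ×10^2 → 72700 Ω.
Series: 7340 + 72700 = 80040 Ω.

80040 Ω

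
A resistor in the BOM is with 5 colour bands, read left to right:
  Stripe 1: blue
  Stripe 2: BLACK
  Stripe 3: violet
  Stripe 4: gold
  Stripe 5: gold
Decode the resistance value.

60.7 Ω

Blue → 6 (first significant figure)
Black → 0 (second significant figure)
Violet → 7 (third significant figure)
Gold → ×0.1 multiplier
607 × 0.1 = 60.7 Ω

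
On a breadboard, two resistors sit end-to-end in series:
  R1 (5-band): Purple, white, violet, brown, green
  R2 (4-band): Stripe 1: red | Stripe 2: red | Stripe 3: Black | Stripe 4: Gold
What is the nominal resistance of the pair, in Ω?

7992 Ω

R1: violet, white, violet → 797; brown ×10 → 7970 Ω.
R2: red, red → 22; black ×1 → 22 Ω.
Series: 7970 + 22 = 7992 Ω.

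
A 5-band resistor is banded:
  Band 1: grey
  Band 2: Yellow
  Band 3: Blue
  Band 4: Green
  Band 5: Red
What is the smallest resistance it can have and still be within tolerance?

Grey → 8 (first significant figure)
Yellow → 4 (second significant figure)
Blue → 6 (third significant figure)
Green → ×10^5 multiplier
Red → ±2% tolerance
846 × 100000 = 84600000 Ω
Smallest = 84600000 × (1 − 2/100) = 82908000 Ω.

82908000 Ω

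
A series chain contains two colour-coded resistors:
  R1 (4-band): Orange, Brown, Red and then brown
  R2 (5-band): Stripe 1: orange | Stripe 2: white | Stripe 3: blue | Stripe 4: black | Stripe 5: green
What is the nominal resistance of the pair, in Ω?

R1: orange, brown → 31; red ×10^2 → 3100 Ω.
R2: orange, white, blue → 396; black ×1 → 396 Ω.
Series: 3100 + 396 = 3496 Ω.

3496 Ω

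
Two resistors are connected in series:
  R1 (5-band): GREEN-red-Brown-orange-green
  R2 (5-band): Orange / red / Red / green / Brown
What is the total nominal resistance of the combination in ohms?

R1: green, red, brown → 521; orange ×10^3 → 521000 Ω.
R2: orange, red, red → 322; green ×10^5 → 32200000 Ω.
Series: 521000 + 32200000 = 32721000 Ω.

32721000 Ω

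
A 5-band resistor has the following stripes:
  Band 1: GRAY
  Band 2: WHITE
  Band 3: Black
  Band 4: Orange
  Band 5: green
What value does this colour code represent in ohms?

Grey → 8 (first significant figure)
White → 9 (second significant figure)
Black → 0 (third significant figure)
Orange → ×10^3 multiplier
890 × 1000 = 890000 Ω

890000 Ω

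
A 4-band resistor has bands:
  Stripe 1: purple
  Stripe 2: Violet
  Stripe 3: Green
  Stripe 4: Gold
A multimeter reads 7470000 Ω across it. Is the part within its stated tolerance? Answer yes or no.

Violet → 7 (first significant figure)
Violet → 7 (second significant figure)
Green → ×10^5 multiplier
Gold → ±5% tolerance
77 × 100000 = 7700000 Ω
Allowed range: 7315000 Ω to 8085000 Ω.
7470000 Ω lies inside that range.

yes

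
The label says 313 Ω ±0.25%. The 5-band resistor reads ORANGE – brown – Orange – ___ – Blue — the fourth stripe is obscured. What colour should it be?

black

313 Ω = 313 × 10^0.
The fourth band is the multiplier, 10^0, which is black.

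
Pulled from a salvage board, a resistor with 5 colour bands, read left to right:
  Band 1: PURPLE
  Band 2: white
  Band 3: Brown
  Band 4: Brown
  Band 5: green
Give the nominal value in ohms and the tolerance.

Violet → 7 (first significant figure)
White → 9 (second significant figure)
Brown → 1 (third significant figure)
Brown → ×10 multiplier
Green → ±0.5% tolerance
791 × 10 = 7910 Ω

7910 Ω ±0.5%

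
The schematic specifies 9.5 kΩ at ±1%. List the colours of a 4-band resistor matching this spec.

white, green, red, brown

9500 Ω = 95 × 10^2.
9 → white
5 → green
Multiplier 10^2 → red.
±1% tolerance → brown.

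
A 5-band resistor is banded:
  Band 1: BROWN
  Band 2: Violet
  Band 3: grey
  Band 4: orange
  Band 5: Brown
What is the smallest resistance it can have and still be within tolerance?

Brown → 1 (first significant figure)
Violet → 7 (second significant figure)
Grey → 8 (third significant figure)
Orange → ×10^3 multiplier
Brown → ±1% tolerance
178 × 1000 = 178000 Ω
Smallest = 178000 × (1 − 1/100) = 176220 Ω.

176220 Ω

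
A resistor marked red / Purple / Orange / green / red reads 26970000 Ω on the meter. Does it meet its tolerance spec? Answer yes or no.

yes

Red → 2 (first significant figure)
Violet → 7 (second significant figure)
Orange → 3 (third significant figure)
Green → ×10^5 multiplier
Red → ±2% tolerance
273 × 100000 = 27300000 Ω
Allowed range: 26754000 Ω to 27846000 Ω.
26970000 Ω lies inside that range.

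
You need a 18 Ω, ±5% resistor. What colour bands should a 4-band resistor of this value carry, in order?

brown, grey, black, gold

18 Ω = 18 × 10^0.
1 → brown
8 → grey
Multiplier 10^0 → black.
±5% tolerance → gold.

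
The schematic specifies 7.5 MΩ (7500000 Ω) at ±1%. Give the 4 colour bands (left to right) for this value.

violet, green, green, brown

7500000 Ω = 75 × 10^5.
7 → violet
5 → green
Multiplier 10^5 → green.
±1% tolerance → brown.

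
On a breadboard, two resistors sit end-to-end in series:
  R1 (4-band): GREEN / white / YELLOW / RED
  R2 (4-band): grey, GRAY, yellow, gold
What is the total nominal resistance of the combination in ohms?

1470000 Ω

R1: green, white → 59; yellow ×10^4 → 590000 Ω.
R2: grey, grey → 88; yellow ×10^4 → 880000 Ω.
Series: 590000 + 880000 = 1470000 Ω.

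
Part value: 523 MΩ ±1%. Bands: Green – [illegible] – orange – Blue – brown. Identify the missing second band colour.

red

523000000 Ω = 523 × 10^6.
The second band gives digit 2 of the significand, and 2 is red.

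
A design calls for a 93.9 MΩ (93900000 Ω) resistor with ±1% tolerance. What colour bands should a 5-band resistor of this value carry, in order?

93900000 Ω = 939 × 10^5.
9 → white
3 → orange
9 → white
Multiplier 10^5 → green.
±1% tolerance → brown.

white, orange, white, green, brown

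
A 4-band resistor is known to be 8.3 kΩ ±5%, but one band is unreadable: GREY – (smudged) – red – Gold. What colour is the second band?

8300 Ω = 83 × 10^2.
The second band gives digit 3 of the significand, and 3 is orange.

orange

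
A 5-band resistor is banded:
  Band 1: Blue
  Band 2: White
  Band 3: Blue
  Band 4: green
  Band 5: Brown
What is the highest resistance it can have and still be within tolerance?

70296000 Ω

Blue → 6 (first significant figure)
White → 9 (second significant figure)
Blue → 6 (third significant figure)
Green → ×10^5 multiplier
Brown → ±1% tolerance
696 × 100000 = 69600000 Ω
Highest = 69600000 × (1 + 1/100) = 70296000 Ω.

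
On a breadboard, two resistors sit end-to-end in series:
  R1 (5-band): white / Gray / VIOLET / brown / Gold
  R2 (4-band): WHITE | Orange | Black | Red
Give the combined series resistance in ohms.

9963 Ω

R1: white, grey, violet → 987; brown ×10 → 9870 Ω.
R2: white, orange → 93; black ×1 → 93 Ω.
Series: 9870 + 93 = 9963 Ω.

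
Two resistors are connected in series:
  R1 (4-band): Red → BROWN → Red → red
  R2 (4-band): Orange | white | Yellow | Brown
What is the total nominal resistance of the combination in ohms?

392100 Ω

R1: red, brown → 21; red ×10^2 → 2100 Ω.
R2: orange, white → 39; yellow ×10^4 → 390000 Ω.
Series: 2100 + 390000 = 392100 Ω.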